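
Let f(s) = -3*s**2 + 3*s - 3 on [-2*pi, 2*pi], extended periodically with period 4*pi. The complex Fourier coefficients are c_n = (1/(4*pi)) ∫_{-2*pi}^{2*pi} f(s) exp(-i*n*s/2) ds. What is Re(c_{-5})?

24/25

Since f is real-valued, Re(c_{-5}) = (1/(4*pi)) ∫_{-2*pi}^{2*pi} f(s) cos(-5*s/2) ds = a_{5}/2.
Integrating by parts twice (tabular method), an antiderivative of (-3*s**2 + 3*s - 3) cos(-5*s/2) is -6*s**2*sin(5*s/2)/5 + 6*s*sin(5*s/2)/5 - 24*s*cos(5*s/2)/25 - 102*sin(5*s/2)/125 + 12*cos(5*s/2)/25; evaluating from -2*pi to 2*pi: ∫_{-2*pi}^{2*pi} (-3*s**2 + 3*s - 3) cos(-5*s/2) ds = (-12/25 + 48*pi/25) - (-48*pi/25 - 12/25) = 96*pi/25.
Hence Re(c_{-5}) = (1/(4*pi))·(96*pi/25) = 24/25.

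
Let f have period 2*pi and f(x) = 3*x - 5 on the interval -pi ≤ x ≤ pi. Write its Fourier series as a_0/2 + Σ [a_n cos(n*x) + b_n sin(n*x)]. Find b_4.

b_4 = 1/pi ∫_{-pi}^{pi} f(x) sin(4*x) dx.
Integrating by parts (boundary term plus one more integral), an antiderivative of (3*x - 5) sin(4*x) is -3*x*cos(4*x)/4 + 3*sin(4*x)/16 + 5*cos(4*x)/4; evaluating from -pi to pi: ∫_{-pi}^{pi} (3*x - 5) sin(4*x) dx = (5/4 - 3*pi/4) - (5/4 + 3*pi/4) = -3*pi/2.
Hence b_4 = (1/pi)·(-3*pi/2) = -3/2.

-3/2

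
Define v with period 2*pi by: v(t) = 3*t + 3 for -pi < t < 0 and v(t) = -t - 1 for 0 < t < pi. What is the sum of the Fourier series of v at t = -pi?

1 - 2*pi

At t = -pi the one-sided limits are v(-pi^-) = -pi - 1 and v(-pi^+) = 3 - 3*pi.
By Dirichlet's theorem the series converges to their average, [(-pi - 1) + (3 - 3*pi)]/2 = 1 - 2*pi.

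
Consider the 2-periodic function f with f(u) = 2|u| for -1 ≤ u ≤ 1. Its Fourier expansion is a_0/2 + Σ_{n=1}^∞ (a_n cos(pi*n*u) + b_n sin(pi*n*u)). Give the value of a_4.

a_4 = ∫_{-1}^{1} f(u) cos(4*pi*u) du.
f is even and cos(4*pi*u) is even, so the integrand is even and a_4 = 2 ∫_0^{1} f(u) cos(4*pi*u) du.
Integrating by parts (boundary term plus one more integral), an antiderivative of (2*u) cos(4*pi*u) is u*sin(4*pi*u)/(2*pi) + cos(4*pi*u)/(8*pi**2); evaluating from 0 to 1: ∫_{0}^{1} (2*u) cos(4*pi*u) du = (1/(8*pi**2)) - (1/(8*pi**2)) = 0.
Hence a_4 = 2·(0) = 0.

0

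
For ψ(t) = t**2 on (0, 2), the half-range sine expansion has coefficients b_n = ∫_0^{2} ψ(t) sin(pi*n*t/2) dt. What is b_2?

-4/pi

b_2 = ∫_0^{2} (t**2) sin(pi*t) dt.
Integrating by parts twice (tabular method), an antiderivative of (t**2) sin(pi*t) is -t**2*cos(pi*t)/pi + 2*t*sin(pi*t)/pi**2 + 2*cos(pi*t)/pi**3; evaluating from 0 to 2: ∫_{0}^{2} (t**2) sin(pi*t) dt = (-4/pi + 2/pi**3) - (2/pi**3) = -4/pi.
Hence b_2 = -4/pi.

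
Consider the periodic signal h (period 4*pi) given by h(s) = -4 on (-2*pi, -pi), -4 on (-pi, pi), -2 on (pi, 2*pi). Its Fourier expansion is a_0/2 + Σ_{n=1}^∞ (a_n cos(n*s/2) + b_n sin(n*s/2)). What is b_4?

b_4 = (1/(2*pi)) ∫_{-2*pi}^{2*pi} h(s) sin(2*s) ds.
Split the integral at the breakpoints.
Directly, an antiderivative of (-4) sin(2*s) is 2*cos(2*s); evaluating from -2*pi to -pi: ∫_{-2*pi}^{-pi} (-4) sin(2*s) ds = (2) - (2) = 0.
Directly, an antiderivative of (-4) sin(2*s) is 2*cos(2*s); evaluating from -pi to pi: ∫_{-pi}^{pi} (-4) sin(2*s) ds = (2) - (2) = 0.
Directly, an antiderivative of (-2) sin(2*s) is cos(2*s); evaluating from pi to 2*pi: ∫_{pi}^{2*pi} (-2) sin(2*s) ds = (1) - (1) = 0.
Summing the pieces and multiplying by (1/(2*pi)) gives b_4 = 0.

0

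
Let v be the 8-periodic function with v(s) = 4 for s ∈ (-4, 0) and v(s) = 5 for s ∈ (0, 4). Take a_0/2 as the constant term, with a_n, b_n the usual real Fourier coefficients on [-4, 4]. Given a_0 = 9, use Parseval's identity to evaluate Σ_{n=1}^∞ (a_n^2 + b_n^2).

1/2

Parseval: a_0^2/2 + Σ_{n≥1} (a_n^2+b_n^2) = 1/4 ∫_{-4}^{4} v(s)^2 ds = 41.
Subtract a_0^2/2 = 81/2: Σ (a_n^2+b_n^2) = 1/2.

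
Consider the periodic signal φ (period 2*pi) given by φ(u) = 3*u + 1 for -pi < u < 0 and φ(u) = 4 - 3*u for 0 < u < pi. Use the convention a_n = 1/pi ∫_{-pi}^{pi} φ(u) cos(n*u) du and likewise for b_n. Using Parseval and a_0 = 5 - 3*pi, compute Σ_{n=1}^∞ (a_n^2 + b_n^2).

Parseval: a_0^2/2 + Σ_{n≥1} (a_n^2+b_n^2) = 1/pi ∫_{-pi}^{pi} φ(u)^2 du = -15*pi + 17 + 6*pi**2.
Subtract a_0^2/2 = (5 - 3*pi)**2/2: Σ (a_n^2+b_n^2) = 9/2 + 3*pi**2/2.

9/2 + 3*pi**2/2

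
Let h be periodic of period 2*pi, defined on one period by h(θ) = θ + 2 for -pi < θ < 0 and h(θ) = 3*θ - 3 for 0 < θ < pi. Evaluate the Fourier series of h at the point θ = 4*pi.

-1/2

θ = 4*pi differs from θ = 0 by 2 full period(s), and the series is 2*pi-periodic.
At θ = 0 the one-sided limits are h(0^-) = 2 and h(0^+) = -3.
By Dirichlet's theorem the series converges to their average, [(2) + (-3)]/2 = -1/2.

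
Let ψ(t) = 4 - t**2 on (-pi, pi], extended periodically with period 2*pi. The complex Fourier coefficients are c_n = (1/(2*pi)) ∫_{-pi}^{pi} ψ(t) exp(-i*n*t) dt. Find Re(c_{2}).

Since ψ is real-valued, Re(c_{2}) = (1/(2*pi)) ∫_{-pi}^{pi} ψ(t) cos(2*t) dt = a_{2}/2.
ψ is even and cos(2*t) is even, so the integrand is even: ∫_{-pi}^{pi} ψ(t) cos(2*t) dt = 2∫_0^{pi} ψ(t) cos(2*t) dt.
Integrating by parts twice (tabular method), an antiderivative of (4 - t**2) cos(2*t) is -t**2*sin(2*t)/2 - t*cos(2*t)/2 + 9*sin(2*t)/4; evaluating from 0 to pi: ∫_{0}^{pi} (4 - t**2) cos(2*t) dt = (-pi/2) - (0) = -pi/2.
So ∫_{-pi}^{pi} ψ(t) cos(2*t) dt = -pi.
Hence Re(c_{2}) = (1/(2*pi))·(-pi) = -1/2.

-1/2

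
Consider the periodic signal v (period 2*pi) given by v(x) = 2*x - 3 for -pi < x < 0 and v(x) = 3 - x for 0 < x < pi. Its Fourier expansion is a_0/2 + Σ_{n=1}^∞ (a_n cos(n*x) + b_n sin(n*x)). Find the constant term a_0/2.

-3*pi/4

a_0 = 1/pi ∫_{-pi}^{pi} v(x) dx = 1/pi · (-3*pi**2/2) = -3*pi/2.
So the constant term a_0/2 = -3*pi/4.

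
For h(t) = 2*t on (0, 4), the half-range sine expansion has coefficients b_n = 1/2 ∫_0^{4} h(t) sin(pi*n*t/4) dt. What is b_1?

b_1 = 1/2 ∫_0^{4} (2*t) sin(pi*t/4) dt.
Integrating by parts (boundary term plus one more integral), an antiderivative of (2*t) sin(pi*t/4) is -8*t*cos(pi*t/4)/pi + 32*sin(pi*t/4)/pi**2; evaluating from 0 to 4: ∫_{0}^{4} (2*t) sin(pi*t/4) dt = (32/pi) - (0) = 32/pi.
Hence b_1 = (1/2)·(32/pi) = 16/pi.

16/pi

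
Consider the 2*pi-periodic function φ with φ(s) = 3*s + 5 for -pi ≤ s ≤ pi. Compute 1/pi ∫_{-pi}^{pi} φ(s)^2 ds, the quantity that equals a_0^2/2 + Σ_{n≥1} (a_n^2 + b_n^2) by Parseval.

50 + 6*pi**2

1/pi ∫_{-pi}^{pi} φ(s)^2 ds = 1/pi · (50*pi + 6*pi**3) = 50 + 6*pi**2.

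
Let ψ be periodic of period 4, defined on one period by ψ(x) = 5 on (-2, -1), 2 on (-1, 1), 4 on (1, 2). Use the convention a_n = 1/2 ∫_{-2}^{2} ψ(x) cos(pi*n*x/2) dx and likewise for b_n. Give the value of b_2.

b_2 = 1/2 ∫_{-2}^{2} ψ(x) sin(pi*x) dx.
Split the integral at the breakpoints.
Directly, an antiderivative of (5) sin(pi*x) is -5*cos(pi*x)/pi; evaluating from -2 to -1: ∫_{-2}^{-1} (5) sin(pi*x) dx = (5/pi) - (-5/pi) = 10/pi.
Directly, an antiderivative of (2) sin(pi*x) is -2*cos(pi*x)/pi; evaluating from -1 to 1: ∫_{-1}^{1} (2) sin(pi*x) dx = (2/pi) - (2/pi) = 0.
Directly, an antiderivative of (4) sin(pi*x) is -4*cos(pi*x)/pi; evaluating from 1 to 2: ∫_{1}^{2} (4) sin(pi*x) dx = (-4/pi) - (4/pi) = -8/pi.
Summing the pieces and multiplying by (1/2) gives b_2 = 1/pi.

1/pi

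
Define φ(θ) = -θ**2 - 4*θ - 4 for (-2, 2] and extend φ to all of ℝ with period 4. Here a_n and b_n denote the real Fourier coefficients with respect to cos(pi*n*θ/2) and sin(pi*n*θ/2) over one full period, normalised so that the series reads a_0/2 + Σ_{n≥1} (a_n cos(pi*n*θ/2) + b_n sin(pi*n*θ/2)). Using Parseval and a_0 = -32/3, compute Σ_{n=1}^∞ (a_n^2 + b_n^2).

Parseval: a_0^2/2 + Σ_{n≥1} (a_n^2+b_n^2) = 1/2 ∫_{-2}^{2} φ(θ)^2 dθ = 512/5.
Subtract a_0^2/2 = 512/9: Σ (a_n^2+b_n^2) = 2048/45.

2048/45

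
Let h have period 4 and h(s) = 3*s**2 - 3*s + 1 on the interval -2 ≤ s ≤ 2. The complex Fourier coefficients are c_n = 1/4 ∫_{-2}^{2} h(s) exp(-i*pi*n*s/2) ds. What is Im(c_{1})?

6/pi

Since h is real-valued, Im(c_{1}) = -1/4 ∫_{-2}^{2} h(s) sin(pi*s/2) ds = -b_{1}/2.
Integrating by parts twice (tabular method), an antiderivative of (3*s**2 - 3*s + 1) sin(pi*s/2) is -6*s**2*cos(pi*s/2)/pi + 24*s*sin(pi*s/2)/pi**2 + 6*s*cos(pi*s/2)/pi - 12*sin(pi*s/2)/pi**2 - 2*cos(pi*s/2)/pi + 48*cos(pi*s/2)/pi**3; evaluating from -2 to 2: ∫_{-2}^{2} (3*s**2 - 3*s + 1) sin(pi*s/2) ds = (-48/pi**3 + 14/pi) - (-48/pi**3 + 38/pi) = -24/pi.
Hence Im(c_{1}) = (-1/4)·(-24/pi) = 6/pi.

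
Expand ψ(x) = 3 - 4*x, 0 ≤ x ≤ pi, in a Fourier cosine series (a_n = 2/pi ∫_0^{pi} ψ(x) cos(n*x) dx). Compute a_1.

16/pi

a_1 = 2/pi ∫_0^{pi} (3 - 4*x) cos(x) dx.
Integrating by parts (boundary term plus one more integral), an antiderivative of (3 - 4*x) cos(x) is -4*x*sin(x) + 3*sin(x) - 4*cos(x); evaluating from 0 to pi: ∫_{0}^{pi} (3 - 4*x) cos(x) dx = (4) - (-4) = 8.
Hence a_1 = (2/pi)·(8) = 16/pi.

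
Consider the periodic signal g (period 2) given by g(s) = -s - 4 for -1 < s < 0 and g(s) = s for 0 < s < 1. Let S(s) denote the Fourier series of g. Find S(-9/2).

s = -9/2 differs from s = -1/2 by -2 full period(s), and the series is 2-periodic.
g is continuous at s = -1/2 with value -7/2, so the series converges to -7/2 there.

-7/2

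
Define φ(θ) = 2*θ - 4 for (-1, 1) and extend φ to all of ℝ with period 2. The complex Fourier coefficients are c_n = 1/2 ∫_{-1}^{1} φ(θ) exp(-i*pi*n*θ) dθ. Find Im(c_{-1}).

Since φ is real-valued, Im(c_{-1}) = -1/2 ∫_{-1}^{1} φ(θ) sin(-pi*θ) dθ = b_{1}/2.
Integrating by parts (boundary term plus one more integral), an antiderivative of (2*θ - 4) sin(-pi*θ) is 2*θ*cos(pi*θ)/pi - 2*sin(pi*θ)/pi**2 - 4*cos(pi*θ)/pi; evaluating from -1 to 1: ∫_{-1}^{1} (2*θ - 4) sin(-pi*θ) dθ = (2/pi) - (6/pi) = -4/pi.
Hence Im(c_{-1}) = (-1/2)·(-4/pi) = 2/pi.

2/pi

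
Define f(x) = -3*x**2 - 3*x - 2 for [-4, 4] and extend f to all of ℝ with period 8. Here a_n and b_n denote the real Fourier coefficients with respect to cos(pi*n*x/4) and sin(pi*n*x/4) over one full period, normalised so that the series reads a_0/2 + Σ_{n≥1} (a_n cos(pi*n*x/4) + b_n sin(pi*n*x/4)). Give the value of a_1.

a_1 = 1/4 ∫_{-4}^{4} f(x) cos(pi*x/4) dx.
Integrating by parts twice (tabular method), an antiderivative of (-3*x**2 - 3*x - 2) cos(pi*x/4) is -12*x**2*sin(pi*x/4)/pi - 12*x*sin(pi*x/4)/pi - 96*x*cos(pi*x/4)/pi**2 - 8*sin(pi*x/4)/pi + 384*sin(pi*x/4)/pi**3 - 48*cos(pi*x/4)/pi**2; evaluating from -4 to 4: ∫_{-4}^{4} (-3*x**2 - 3*x - 2) cos(pi*x/4) dx = (432/pi**2) - (-336/pi**2) = 768/pi**2.
Hence a_1 = (1/4)·(768/pi**2) = 192/pi**2.

192/pi**2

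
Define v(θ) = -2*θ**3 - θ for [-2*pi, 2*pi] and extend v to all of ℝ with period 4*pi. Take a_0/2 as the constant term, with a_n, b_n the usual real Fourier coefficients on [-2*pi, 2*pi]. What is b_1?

188 - 32*pi**2

b_1 = (1/(2*pi)) ∫_{-2*pi}^{2*pi} v(θ) sin(θ/2) dθ.
v is odd and sin(θ/2) is odd, so the integrand is even and b_1 = 1/pi ∫_0^{2*pi} v(θ) sin(θ/2) dθ.
Integrating by parts three times (tabular method), an antiderivative of (-2*θ**3 - θ) sin(θ/2) is 4*θ**3*cos(θ/2) - 24*θ**2*sin(θ/2) - 94*θ*cos(θ/2) + 188*sin(θ/2); evaluating from 0 to 2*pi: ∫_{0}^{2*pi} (-2*θ**3 - θ) sin(θ/2) dθ = (-32*pi**3 + 188*pi) - (0) = -32*pi**3 + 188*pi.
Hence b_1 = (1/pi)·(-32*pi**3 + 188*pi) = 188 - 32*pi**2.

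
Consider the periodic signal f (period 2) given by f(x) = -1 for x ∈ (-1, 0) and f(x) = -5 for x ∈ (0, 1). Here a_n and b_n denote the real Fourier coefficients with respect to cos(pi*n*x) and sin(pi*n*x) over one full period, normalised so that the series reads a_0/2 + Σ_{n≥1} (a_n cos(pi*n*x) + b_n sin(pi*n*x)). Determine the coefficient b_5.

-8/(5*pi)

b_5 = ∫_{-1}^{1} f(x) sin(5*pi*x) dx.
Split the integral at the breakpoints.
Directly, an antiderivative of (-1) sin(5*pi*x) is cos(5*pi*x)/(5*pi); evaluating from -1 to 0: ∫_{-1}^{0} (-1) sin(5*pi*x) dx = (1/(5*pi)) - (-1/(5*pi)) = 2/(5*pi).
Directly, an antiderivative of (-5) sin(5*pi*x) is cos(5*pi*x)/pi; evaluating from 0 to 1: ∫_{0}^{1} (-5) sin(5*pi*x) dx = (-1/pi) - (1/pi) = -2/pi.
Summing the pieces gives b_5 = -8/(5*pi).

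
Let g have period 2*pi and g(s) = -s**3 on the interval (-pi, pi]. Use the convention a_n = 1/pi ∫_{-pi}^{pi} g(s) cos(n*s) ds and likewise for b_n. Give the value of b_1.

b_1 = 1/pi ∫_{-pi}^{pi} g(s) sin(s) ds.
g is odd and sin(s) is odd, so the integrand is even and b_1 = 2/pi ∫_0^{pi} g(s) sin(s) ds.
Integrating by parts three times (tabular method), an antiderivative of (-s**3) sin(s) is s**3*cos(s) - 3*s**2*sin(s) - 6*s*cos(s) + 6*sin(s); evaluating from 0 to pi: ∫_{0}^{pi} (-s**3) sin(s) ds = (pi*(6 - pi**2)) - (0) = pi*(6 - pi**2).
Hence b_1 = (2/pi)·(pi*(6 - pi**2)) = 12 - 2*pi**2.

12 - 2*pi**2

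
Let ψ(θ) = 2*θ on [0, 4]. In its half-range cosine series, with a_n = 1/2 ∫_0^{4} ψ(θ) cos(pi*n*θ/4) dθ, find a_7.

a_7 = 1/2 ∫_0^{4} (2*θ) cos(7*pi*θ/4) dθ.
Integrating by parts (boundary term plus one more integral), an antiderivative of (2*θ) cos(7*pi*θ/4) is 8*θ*sin(7*pi*θ/4)/(7*pi) + 32*cos(7*pi*θ/4)/(49*pi**2); evaluating from 0 to 4: ∫_{0}^{4} (2*θ) cos(7*pi*θ/4) dθ = (-32/(49*pi**2)) - (32/(49*pi**2)) = -64/(49*pi**2).
Hence a_7 = (1/2)·(-64/(49*pi**2)) = -32/(49*pi**2).

-32/(49*pi**2)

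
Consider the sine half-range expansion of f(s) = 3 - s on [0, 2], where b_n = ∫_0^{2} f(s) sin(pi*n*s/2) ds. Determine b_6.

2/(3*pi)

b_6 = ∫_0^{2} (3 - s) sin(3*pi*s) ds.
Integrating by parts (boundary term plus one more integral), an antiderivative of (3 - s) sin(3*pi*s) is s*cos(3*pi*s)/(3*pi) - sin(3*pi*s)/(9*pi**2) - cos(3*pi*s)/pi; evaluating from 0 to 2: ∫_{0}^{2} (3 - s) sin(3*pi*s) ds = (-1/(3*pi)) - (-1/pi) = 2/(3*pi).
Hence b_6 = 2/(3*pi).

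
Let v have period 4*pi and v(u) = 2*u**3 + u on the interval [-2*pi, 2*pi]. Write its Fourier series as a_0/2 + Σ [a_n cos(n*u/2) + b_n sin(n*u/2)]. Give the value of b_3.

-52/9 + 32*pi**2/3

b_3 = (1/(2*pi)) ∫_{-2*pi}^{2*pi} v(u) sin(3*u/2) du.
v is odd and sin(3*u/2) is odd, so the integrand is even and b_3 = 1/pi ∫_0^{2*pi} v(u) sin(3*u/2) du.
Integrating by parts three times (tabular method), an antiderivative of (2*u**3 + u) sin(3*u/2) is -4*u**3*cos(3*u/2)/3 + 8*u**2*sin(3*u/2)/3 + 26*u*cos(3*u/2)/9 - 52*sin(3*u/2)/27; evaluating from 0 to 2*pi: ∫_{0}^{2*pi} (2*u**3 + u) sin(3*u/2) du = (4*pi*(-13 + 24*pi**2)/9) - (0) = 4*pi*(-13 + 24*pi**2)/9.
Hence b_3 = (1/pi)·(4*pi*(-13 + 24*pi**2)/9) = -52/9 + 32*pi**2/3.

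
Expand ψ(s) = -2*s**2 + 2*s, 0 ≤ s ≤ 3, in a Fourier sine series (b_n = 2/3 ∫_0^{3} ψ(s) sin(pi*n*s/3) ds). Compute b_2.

b_2 = 2/3 ∫_0^{3} (-2*s**2 + 2*s) sin(2*pi*s/3) ds.
Integrating by parts twice (tabular method), an antiderivative of (-2*s**2 + 2*s) sin(2*pi*s/3) is 3*s**2*cos(2*pi*s/3)/pi - 9*s*sin(2*pi*s/3)/pi**2 - 3*s*cos(2*pi*s/3)/pi + 9*sin(2*pi*s/3)/(2*pi**2) - 27*cos(2*pi*s/3)/(2*pi**3); evaluating from 0 to 3: ∫_{0}^{3} (-2*s**2 + 2*s) sin(2*pi*s/3) ds = (-27/(2*pi**3) + 18/pi) - (-27/(2*pi**3)) = 18/pi.
Hence b_2 = (2/3)·(18/pi) = 12/pi.

12/pi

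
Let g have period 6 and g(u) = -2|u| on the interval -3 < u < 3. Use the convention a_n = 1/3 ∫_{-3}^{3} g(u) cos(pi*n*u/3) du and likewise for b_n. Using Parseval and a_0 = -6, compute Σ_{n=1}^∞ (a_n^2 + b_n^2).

Parseval: a_0^2/2 + Σ_{n≥1} (a_n^2+b_n^2) = 1/3 ∫_{-3}^{3} g(u)^2 du = 24.
Subtract a_0^2/2 = 18: Σ (a_n^2+b_n^2) = 6.

6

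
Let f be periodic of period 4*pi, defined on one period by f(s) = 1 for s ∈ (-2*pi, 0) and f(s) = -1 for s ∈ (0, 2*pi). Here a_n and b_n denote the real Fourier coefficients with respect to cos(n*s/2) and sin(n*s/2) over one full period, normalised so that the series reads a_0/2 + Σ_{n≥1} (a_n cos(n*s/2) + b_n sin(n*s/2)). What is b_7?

-4/(7*pi)

b_7 = (1/(2*pi)) ∫_{-2*pi}^{2*pi} f(s) sin(7*s/2) ds.
f is odd and sin(7*s/2) is odd, so the integrand is even and b_7 = 1/pi ∫_0^{2*pi} f(s) sin(7*s/2) ds.
Directly, an antiderivative of (-1) sin(7*s/2) is 2*cos(7*s/2)/7; evaluating from 0 to 2*pi: ∫_{0}^{2*pi} (-1) sin(7*s/2) ds = (-2/7) - (2/7) = -4/7.
Hence b_7 = (1/pi)·(-4/7) = -4/(7*pi).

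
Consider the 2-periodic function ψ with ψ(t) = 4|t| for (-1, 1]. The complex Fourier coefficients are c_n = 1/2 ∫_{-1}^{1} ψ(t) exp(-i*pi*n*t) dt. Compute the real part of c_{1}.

-8/pi**2

Since ψ is real-valued, Re(c_{1}) = 1/2 ∫_{-1}^{1} ψ(t) cos(pi*t) dt = a_{1}/2.
ψ is even and cos(pi*t) is even, so the integrand is even: ∫_{-1}^{1} ψ(t) cos(pi*t) dt = 2∫_0^{1} ψ(t) cos(pi*t) dt.
Integrating by parts (boundary term plus one more integral), an antiderivative of (4*t) cos(pi*t) is 4*t*sin(pi*t)/pi + 4*cos(pi*t)/pi**2; evaluating from 0 to 1: ∫_{0}^{1} (4*t) cos(pi*t) dt = (-4/pi**2) - (4/pi**2) = -8/pi**2.
So ∫_{-1}^{1} ψ(t) cos(pi*t) dt = -16/pi**2.
Hence Re(c_{1}) = (1/2)·(-16/pi**2) = -8/pi**2.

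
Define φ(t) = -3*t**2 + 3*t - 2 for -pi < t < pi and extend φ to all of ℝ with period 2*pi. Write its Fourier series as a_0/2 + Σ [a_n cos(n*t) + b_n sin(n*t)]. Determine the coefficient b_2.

-3

b_2 = 1/pi ∫_{-pi}^{pi} φ(t) sin(2*t) dt.
Integrating by parts twice (tabular method), an antiderivative of (-3*t**2 + 3*t - 2) sin(2*t) is 3*t**2*cos(2*t)/2 - 3*t*sin(2*t)/2 - 3*t*cos(2*t)/2 + 3*sin(2*t)/4 + cos(2*t)/4; evaluating from -pi to pi: ∫_{-pi}^{pi} (-3*t**2 + 3*t - 2) sin(2*t) dt = (-3*pi/2 + 1/4 + 3*pi**2/2) - (1/4 + 3*pi/2 + 3*pi**2/2) = -3*pi.
Hence b_2 = (1/pi)·(-3*pi) = -3.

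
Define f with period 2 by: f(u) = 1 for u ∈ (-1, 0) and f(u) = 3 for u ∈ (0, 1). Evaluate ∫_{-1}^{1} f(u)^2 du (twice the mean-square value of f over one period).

10

∫_{-1}^{1} f(u)^2 du = 10.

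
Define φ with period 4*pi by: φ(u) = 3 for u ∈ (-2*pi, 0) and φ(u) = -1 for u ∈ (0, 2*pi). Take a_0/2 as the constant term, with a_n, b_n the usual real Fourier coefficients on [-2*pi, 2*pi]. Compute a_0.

a_0 = (1/(2*pi)) ∫_{-2*pi}^{2*pi} φ(u) du = (1/(2*pi)) · (4*pi) = 2.

2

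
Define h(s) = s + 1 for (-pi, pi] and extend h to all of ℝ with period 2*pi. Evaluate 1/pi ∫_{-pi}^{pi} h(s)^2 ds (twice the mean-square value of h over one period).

1/pi ∫_{-pi}^{pi} h(s)^2 ds = 1/pi · (2*pi*(3 + pi**2)/3) = 2 + 2*pi**2/3.

2 + 2*pi**2/3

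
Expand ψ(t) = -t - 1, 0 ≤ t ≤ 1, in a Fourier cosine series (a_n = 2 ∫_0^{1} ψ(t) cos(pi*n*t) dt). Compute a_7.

4/(49*pi**2)

a_7 = 2 ∫_0^{1} (-t - 1) cos(7*pi*t) dt.
Integrating by parts (boundary term plus one more integral), an antiderivative of (-t - 1) cos(7*pi*t) is -t*sin(7*pi*t)/(7*pi) - sin(7*pi*t)/(7*pi) - cos(7*pi*t)/(49*pi**2); evaluating from 0 to 1: ∫_{0}^{1} (-t - 1) cos(7*pi*t) dt = (1/(49*pi**2)) - (-1/(49*pi**2)) = 2/(49*pi**2).
Hence a_7 = 2·(2/(49*pi**2)) = 4/(49*pi**2).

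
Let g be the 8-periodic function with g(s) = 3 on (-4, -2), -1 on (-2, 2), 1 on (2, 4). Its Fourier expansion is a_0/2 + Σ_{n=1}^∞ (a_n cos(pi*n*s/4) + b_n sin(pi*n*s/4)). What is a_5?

a_5 = 1/4 ∫_{-4}^{4} g(s) cos(5*pi*s/4) ds.
Split the integral at the breakpoints.
Directly, an antiderivative of (3) cos(5*pi*s/4) is 12*sin(5*pi*s/4)/(5*pi); evaluating from -4 to -2: ∫_{-4}^{-2} (3) cos(5*pi*s/4) ds = (-12/(5*pi)) - (0) = -12/(5*pi).
Directly, an antiderivative of (-1) cos(5*pi*s/4) is -4*sin(5*pi*s/4)/(5*pi); evaluating from -2 to 2: ∫_{-2}^{2} (-1) cos(5*pi*s/4) ds = (-4/(5*pi)) - (4/(5*pi)) = -8/(5*pi).
Directly, an antiderivative of (1) cos(5*pi*s/4) is 4*sin(5*pi*s/4)/(5*pi); evaluating from 2 to 4: ∫_{2}^{4} (1) cos(5*pi*s/4) ds = (0) - (4/(5*pi)) = -4/(5*pi).
Summing the pieces and multiplying by (1/4) gives a_5 = -6/(5*pi).

-6/(5*pi)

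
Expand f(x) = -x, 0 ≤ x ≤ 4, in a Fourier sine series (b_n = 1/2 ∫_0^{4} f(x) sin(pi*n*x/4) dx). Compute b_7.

b_7 = 1/2 ∫_0^{4} (-x) sin(7*pi*x/4) dx.
Integrating by parts (boundary term plus one more integral), an antiderivative of (-x) sin(7*pi*x/4) is 4*x*cos(7*pi*x/4)/(7*pi) - 16*sin(7*pi*x/4)/(49*pi**2); evaluating from 0 to 4: ∫_{0}^{4} (-x) sin(7*pi*x/4) dx = (-16/(7*pi)) - (0) = -16/(7*pi).
Hence b_7 = (1/2)·(-16/(7*pi)) = -8/(7*pi).

-8/(7*pi)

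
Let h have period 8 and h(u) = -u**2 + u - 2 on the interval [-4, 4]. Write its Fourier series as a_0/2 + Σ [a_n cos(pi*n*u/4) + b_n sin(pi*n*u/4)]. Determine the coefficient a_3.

64/(9*pi**2)

a_3 = 1/4 ∫_{-4}^{4} h(u) cos(3*pi*u/4) du.
Integrating by parts twice (tabular method), an antiderivative of (-u**2 + u - 2) cos(3*pi*u/4) is -4*u**2*sin(3*pi*u/4)/(3*pi) + 4*u*sin(3*pi*u/4)/(3*pi) - 32*u*cos(3*pi*u/4)/(9*pi**2) - 8*sin(3*pi*u/4)/(3*pi) + 128*sin(3*pi*u/4)/(27*pi**3) + 16*cos(3*pi*u/4)/(9*pi**2); evaluating from -4 to 4: ∫_{-4}^{4} (-u**2 + u - 2) cos(3*pi*u/4) du = (112/(9*pi**2)) - (-16/pi**2) = 256/(9*pi**2).
Hence a_3 = (1/4)·(256/(9*pi**2)) = 64/(9*pi**2).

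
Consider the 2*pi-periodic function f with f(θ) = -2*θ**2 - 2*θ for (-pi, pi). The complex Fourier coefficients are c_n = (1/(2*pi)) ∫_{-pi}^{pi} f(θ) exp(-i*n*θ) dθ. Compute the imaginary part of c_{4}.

-1/2

Since f is real-valued, Im(c_{4}) = -(1/(2*pi)) ∫_{-pi}^{pi} f(θ) sin(4*θ) dθ = -b_{4}/2.
Integrating by parts twice (tabular method), an antiderivative of (-2*θ**2 - 2*θ) sin(4*θ) is θ**2*cos(4*θ)/2 - θ*sin(4*θ)/4 + θ*cos(4*θ)/2 - sin(4*θ)/8 - cos(4*θ)/16; evaluating from -pi to pi: ∫_{-pi}^{pi} (-2*θ**2 - 2*θ) sin(4*θ) dθ = (-1/16 + pi/2 + pi**2/2) - (-pi/2 - 1/16 + pi**2/2) = pi.
Hence Im(c_{4}) = (-1/(2*pi))·(pi) = -1/2.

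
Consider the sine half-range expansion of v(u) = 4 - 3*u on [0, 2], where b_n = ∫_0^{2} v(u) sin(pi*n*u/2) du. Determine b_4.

b_4 = ∫_0^{2} (4 - 3*u) sin(2*pi*u) du.
Integrating by parts (boundary term plus one more integral), an antiderivative of (4 - 3*u) sin(2*pi*u) is 3*u*cos(2*pi*u)/(2*pi) - 3*sin(2*pi*u)/(4*pi**2) - 2*cos(2*pi*u)/pi; evaluating from 0 to 2: ∫_{0}^{2} (4 - 3*u) sin(2*pi*u) du = (1/pi) - (-2/pi) = 3/pi.
Hence b_4 = 3/pi.

3/pi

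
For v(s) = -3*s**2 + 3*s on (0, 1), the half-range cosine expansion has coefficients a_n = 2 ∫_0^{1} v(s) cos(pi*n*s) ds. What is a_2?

-3/pi**2

a_2 = 2 ∫_0^{1} (-3*s**2 + 3*s) cos(2*pi*s) ds.
Integrating by parts twice (tabular method), an antiderivative of (-3*s**2 + 3*s) cos(2*pi*s) is -3*s**2*sin(2*pi*s)/(2*pi) + 3*s*sin(2*pi*s)/(2*pi) - 3*s*cos(2*pi*s)/(2*pi**2) + 3*sin(2*pi*s)/(4*pi**3) + 3*cos(2*pi*s)/(4*pi**2); evaluating from 0 to 1: ∫_{0}^{1} (-3*s**2 + 3*s) cos(2*pi*s) ds = (-3/(4*pi**2)) - (3/(4*pi**2)) = -3/(2*pi**2).
Hence a_2 = 2·(-3/(2*pi**2)) = -3/pi**2.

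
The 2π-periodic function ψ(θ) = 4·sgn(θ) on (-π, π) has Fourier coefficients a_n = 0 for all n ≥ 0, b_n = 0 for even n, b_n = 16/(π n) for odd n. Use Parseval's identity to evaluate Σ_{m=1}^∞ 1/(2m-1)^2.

Parseval: Σ b_n^2 = (1/π) ∫_{-π}^{π} ψ(θ)^2 dθ = 32.
Only odd n contribute, with b_n^2 = 256/(π^2 n^2), so Σ_{m≥1} 1/(2m-1)^2 = π^2·(32)/256 = pi**2/8.

pi**2/8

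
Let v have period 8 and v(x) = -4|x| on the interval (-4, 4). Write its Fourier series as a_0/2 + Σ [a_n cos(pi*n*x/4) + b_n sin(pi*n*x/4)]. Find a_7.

64/(49*pi**2)

a_7 = 1/4 ∫_{-4}^{4} v(x) cos(7*pi*x/4) dx.
v is even and cos(7*pi*x/4) is even, so the integrand is even and a_7 = 1/2 ∫_0^{4} v(x) cos(7*pi*x/4) dx.
Integrating by parts (boundary term plus one more integral), an antiderivative of (-4*x) cos(7*pi*x/4) is -16*x*sin(7*pi*x/4)/(7*pi) - 64*cos(7*pi*x/4)/(49*pi**2); evaluating from 0 to 4: ∫_{0}^{4} (-4*x) cos(7*pi*x/4) dx = (64/(49*pi**2)) - (-64/(49*pi**2)) = 128/(49*pi**2).
Hence a_7 = (1/2)·(128/(49*pi**2)) = 64/(49*pi**2).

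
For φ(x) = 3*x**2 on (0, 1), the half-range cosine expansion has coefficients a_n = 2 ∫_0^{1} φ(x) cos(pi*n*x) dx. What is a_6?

1/(3*pi**2)

a_6 = 2 ∫_0^{1} (3*x**2) cos(6*pi*x) dx.
Integrating by parts twice (tabular method), an antiderivative of (3*x**2) cos(6*pi*x) is x**2*sin(6*pi*x)/(2*pi) + x*cos(6*pi*x)/(6*pi**2) - sin(6*pi*x)/(36*pi**3); evaluating from 0 to 1: ∫_{0}^{1} (3*x**2) cos(6*pi*x) dx = (1/(6*pi**2)) - (0) = 1/(6*pi**2).
Hence a_6 = 2·(1/(6*pi**2)) = 1/(3*pi**2).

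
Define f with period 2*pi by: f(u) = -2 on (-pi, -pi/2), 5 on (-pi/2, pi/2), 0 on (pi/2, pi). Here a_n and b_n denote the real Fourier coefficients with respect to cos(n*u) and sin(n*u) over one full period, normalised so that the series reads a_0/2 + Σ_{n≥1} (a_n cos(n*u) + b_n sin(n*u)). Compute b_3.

b_3 = 1/pi ∫_{-pi}^{pi} f(u) sin(3*u) du.
Split the integral at the breakpoints.
Directly, an antiderivative of (-2) sin(3*u) is 2*cos(3*u)/3; evaluating from -pi to -pi/2: ∫_{-pi}^{-pi/2} (-2) sin(3*u) du = (0) - (-2/3) = 2/3.
Directly, an antiderivative of (5) sin(3*u) is -5*cos(3*u)/3; evaluating from -pi/2 to pi/2: ∫_{-pi/2}^{pi/2} (5) sin(3*u) du = (0) - (0) = 0.
∫_{pi/2}^{pi} (0) sin(3*u) du = 0.
Summing the pieces and multiplying by (1/pi) gives b_3 = 2/(3*pi).

2/(3*pi)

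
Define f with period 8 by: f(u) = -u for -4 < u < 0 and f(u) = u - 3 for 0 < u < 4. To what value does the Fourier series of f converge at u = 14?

2

u = 14 differs from u = -2 by 2 full period(s), and the series is 8-periodic.
f is continuous at u = -2 with value 2, so the series converges to 2 there.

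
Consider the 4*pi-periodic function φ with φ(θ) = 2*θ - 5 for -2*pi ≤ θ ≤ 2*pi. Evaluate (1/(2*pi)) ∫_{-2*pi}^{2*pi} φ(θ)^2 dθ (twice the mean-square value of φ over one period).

50 + 32*pi**2/3

(1/(2*pi)) ∫_{-2*pi}^{2*pi} φ(θ)^2 dθ = (1/(2*pi)) · (100*pi + 64*pi**3/3) = 50 + 32*pi**2/3.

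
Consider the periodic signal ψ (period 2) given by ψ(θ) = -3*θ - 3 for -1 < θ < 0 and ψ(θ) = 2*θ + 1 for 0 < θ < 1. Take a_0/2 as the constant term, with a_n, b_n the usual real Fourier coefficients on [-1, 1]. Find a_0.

1/2

a_0 = ∫_{-1}^{1} ψ(θ) dθ = 1/2.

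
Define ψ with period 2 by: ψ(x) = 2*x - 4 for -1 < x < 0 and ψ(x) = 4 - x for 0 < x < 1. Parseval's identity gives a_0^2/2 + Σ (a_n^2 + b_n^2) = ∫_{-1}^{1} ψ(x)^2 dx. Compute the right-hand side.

113/3

∫_{-1}^{1} ψ(x)^2 dx = 113/3.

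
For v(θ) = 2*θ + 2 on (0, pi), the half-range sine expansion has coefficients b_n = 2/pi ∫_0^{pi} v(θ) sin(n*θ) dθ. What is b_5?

b_5 = 2/pi ∫_0^{pi} (2*θ + 2) sin(5*θ) dθ.
Integrating by parts (boundary term plus one more integral), an antiderivative of (2*θ + 2) sin(5*θ) is -2*θ*cos(5*θ)/5 + 2*sin(5*θ)/25 - 2*cos(5*θ)/5; evaluating from 0 to pi: ∫_{0}^{pi} (2*θ + 2) sin(5*θ) dθ = (2/5 + 2*pi/5) - (-2/5) = 4/5 + 2*pi/5.
Hence b_5 = (2/pi)·(4/5 + 2*pi/5) = 4*(2 + pi)/(5*pi).

4*(2 + pi)/(5*pi)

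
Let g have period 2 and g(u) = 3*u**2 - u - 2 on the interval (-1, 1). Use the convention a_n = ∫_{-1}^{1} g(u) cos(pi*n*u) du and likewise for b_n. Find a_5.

-12/(25*pi**2)

a_5 = ∫_{-1}^{1} g(u) cos(5*pi*u) du.
Integrating by parts twice (tabular method), an antiderivative of (3*u**2 - u - 2) cos(5*pi*u) is 3*u**2*sin(5*pi*u)/(5*pi) - u*sin(5*pi*u)/(5*pi) + 6*u*cos(5*pi*u)/(25*pi**2) - 2*sin(5*pi*u)/(5*pi) - 6*sin(5*pi*u)/(125*pi**3) - cos(5*pi*u)/(25*pi**2); evaluating from -1 to 1: ∫_{-1}^{1} (3*u**2 - u - 2) cos(5*pi*u) du = (-1/(5*pi**2)) - (7/(25*pi**2)) = -12/(25*pi**2).
Hence a_5 = -12/(25*pi**2).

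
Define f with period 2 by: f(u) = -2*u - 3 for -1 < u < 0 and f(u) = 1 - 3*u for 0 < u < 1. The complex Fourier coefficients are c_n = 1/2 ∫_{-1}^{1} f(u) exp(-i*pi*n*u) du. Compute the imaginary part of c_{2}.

Since f is real-valued, Im(c_{2}) = -1/2 ∫_{-1}^{1} f(u) sin(2*pi*u) du = -b_{2}/2.
Split the integral at the breakpoints.
Integrating by parts (boundary term plus one more integral), an antiderivative of (-2*u - 3) sin(2*pi*u) is u*cos(2*pi*u)/pi - sin(2*pi*u)/(2*pi**2) + 3*cos(2*pi*u)/(2*pi); evaluating from -1 to 0: ∫_{-1}^{0} (-2*u - 3) sin(2*pi*u) du = (3/(2*pi)) - (1/(2*pi)) = 1/pi.
Integrating by parts (boundary term plus one more integral), an antiderivative of (1 - 3*u) sin(2*pi*u) is 3*u*cos(2*pi*u)/(2*pi) - 3*sin(2*pi*u)/(4*pi**2) - cos(2*pi*u)/(2*pi); evaluating from 0 to 1: ∫_{0}^{1} (1 - 3*u) sin(2*pi*u) du = (1/pi) - (-1/(2*pi)) = 3/(2*pi).
So ∫_{-1}^{1} f(u) sin(2*pi*u) du = 5/(2*pi).
Hence Im(c_{2}) = (-1/2)·(5/(2*pi)) = -5/(4*pi).

-5/(4*pi)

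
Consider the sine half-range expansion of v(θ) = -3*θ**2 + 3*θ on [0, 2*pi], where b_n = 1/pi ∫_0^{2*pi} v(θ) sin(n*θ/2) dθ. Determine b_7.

12*(-98*pi**2 + 8 + 49*pi)/(343*pi)

b_7 = 1/pi ∫_0^{2*pi} (-3*θ**2 + 3*θ) sin(7*θ/2) dθ.
Integrating by parts twice (tabular method), an antiderivative of (-3*θ**2 + 3*θ) sin(7*θ/2) is 6*θ**2*cos(7*θ/2)/7 - 24*θ*sin(7*θ/2)/49 - 6*θ*cos(7*θ/2)/7 + 12*sin(7*θ/2)/49 - 48*cos(7*θ/2)/343; evaluating from 0 to 2*pi: ∫_{0}^{2*pi} (-3*θ**2 + 3*θ) sin(7*θ/2) dθ = (-24*pi**2/7 + 48/343 + 12*pi/7) - (-48/343) = -24*pi**2/7 + 96/343 + 12*pi/7.
Hence b_7 = (1/pi)·(-24*pi**2/7 + 96/343 + 12*pi/7) = 12*(-98*pi**2 + 8 + 49*pi)/(343*pi).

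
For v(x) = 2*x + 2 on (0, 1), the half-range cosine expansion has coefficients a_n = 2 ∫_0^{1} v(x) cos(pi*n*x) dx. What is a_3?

-8/(9*pi**2)

a_3 = 2 ∫_0^{1} (2*x + 2) cos(3*pi*x) dx.
Integrating by parts (boundary term plus one more integral), an antiderivative of (2*x + 2) cos(3*pi*x) is 2*x*sin(3*pi*x)/(3*pi) + 2*sin(3*pi*x)/(3*pi) + 2*cos(3*pi*x)/(9*pi**2); evaluating from 0 to 1: ∫_{0}^{1} (2*x + 2) cos(3*pi*x) dx = (-2/(9*pi**2)) - (2/(9*pi**2)) = -4/(9*pi**2).
Hence a_3 = 2·(-4/(9*pi**2)) = -8/(9*pi**2).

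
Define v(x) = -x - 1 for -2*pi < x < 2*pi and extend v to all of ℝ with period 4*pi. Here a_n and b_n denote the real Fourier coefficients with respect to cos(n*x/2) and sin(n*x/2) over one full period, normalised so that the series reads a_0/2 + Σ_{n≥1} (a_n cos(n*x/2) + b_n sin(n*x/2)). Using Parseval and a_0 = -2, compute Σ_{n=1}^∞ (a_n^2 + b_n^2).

8*pi**2/3

Parseval: a_0^2/2 + Σ_{n≥1} (a_n^2+b_n^2) = (1/(2*pi)) ∫_{-2*pi}^{2*pi} v(x)^2 dx = 2 + 8*pi**2/3.
Subtract a_0^2/2 = 2: Σ (a_n^2+b_n^2) = 8*pi**2/3.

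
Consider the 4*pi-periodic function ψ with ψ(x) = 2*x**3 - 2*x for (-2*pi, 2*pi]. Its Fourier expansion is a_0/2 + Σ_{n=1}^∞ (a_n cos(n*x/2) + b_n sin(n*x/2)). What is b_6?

20/9 - 16*pi**2/3

b_6 = (1/(2*pi)) ∫_{-2*pi}^{2*pi} ψ(x) sin(3*x) dx.
ψ is odd and sin(3*x) is odd, so the integrand is even and b_6 = 1/pi ∫_0^{2*pi} ψ(x) sin(3*x) dx.
Integrating by parts three times (tabular method), an antiderivative of (2*x**3 - 2*x) sin(3*x) is -2*x**3*cos(3*x)/3 + 2*x**2*sin(3*x)/3 + 10*x*cos(3*x)/9 - 10*sin(3*x)/27; evaluating from 0 to 2*pi: ∫_{0}^{2*pi} (2*x**3 - 2*x) sin(3*x) dx = (4*pi*(5 - 12*pi**2)/9) - (0) = 4*pi*(5 - 12*pi**2)/9.
Hence b_6 = (1/pi)·(4*pi*(5 - 12*pi**2)/9) = 20/9 - 16*pi**2/3.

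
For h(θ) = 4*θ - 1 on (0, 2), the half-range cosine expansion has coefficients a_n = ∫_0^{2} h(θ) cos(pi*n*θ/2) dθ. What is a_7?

-32/(49*pi**2)

a_7 = ∫_0^{2} (4*θ - 1) cos(7*pi*θ/2) dθ.
Integrating by parts (boundary term plus one more integral), an antiderivative of (4*θ - 1) cos(7*pi*θ/2) is 8*θ*sin(7*pi*θ/2)/(7*pi) - 2*sin(7*pi*θ/2)/(7*pi) + 16*cos(7*pi*θ/2)/(49*pi**2); evaluating from 0 to 2: ∫_{0}^{2} (4*θ - 1) cos(7*pi*θ/2) dθ = (-16/(49*pi**2)) - (16/(49*pi**2)) = -32/(49*pi**2).
Hence a_7 = -32/(49*pi**2).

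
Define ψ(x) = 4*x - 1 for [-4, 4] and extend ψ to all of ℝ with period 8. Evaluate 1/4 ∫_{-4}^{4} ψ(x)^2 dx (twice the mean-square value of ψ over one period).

1/4 ∫_{-4}^{4} ψ(x)^2 dx = 1/4 · (2072/3) = 518/3.

518/3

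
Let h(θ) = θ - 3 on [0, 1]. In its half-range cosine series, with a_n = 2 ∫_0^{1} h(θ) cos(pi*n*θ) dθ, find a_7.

a_7 = 2 ∫_0^{1} (θ - 3) cos(7*pi*θ) dθ.
Integrating by parts (boundary term plus one more integral), an antiderivative of (θ - 3) cos(7*pi*θ) is θ*sin(7*pi*θ)/(7*pi) - 3*sin(7*pi*θ)/(7*pi) + cos(7*pi*θ)/(49*pi**2); evaluating from 0 to 1: ∫_{0}^{1} (θ - 3) cos(7*pi*θ) dθ = (-1/(49*pi**2)) - (1/(49*pi**2)) = -2/(49*pi**2).
Hence a_7 = 2·(-2/(49*pi**2)) = -4/(49*pi**2).

-4/(49*pi**2)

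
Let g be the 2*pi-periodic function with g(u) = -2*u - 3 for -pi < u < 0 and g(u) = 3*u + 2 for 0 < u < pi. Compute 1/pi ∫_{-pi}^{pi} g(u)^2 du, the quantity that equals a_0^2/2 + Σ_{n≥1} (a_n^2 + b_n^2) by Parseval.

1/pi ∫_{-pi}^{pi} g(u)^2 du = 1/pi · (13*pi*(3 + pi**2)/3) = 13 + 13*pi**2/3.

13 + 13*pi**2/3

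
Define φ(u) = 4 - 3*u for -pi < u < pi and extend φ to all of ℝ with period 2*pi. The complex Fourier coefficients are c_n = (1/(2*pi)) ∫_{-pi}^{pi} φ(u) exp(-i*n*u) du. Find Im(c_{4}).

-3/4

Since φ is real-valued, Im(c_{4}) = -(1/(2*pi)) ∫_{-pi}^{pi} φ(u) sin(4*u) du = -b_{4}/2.
Integrating by parts (boundary term plus one more integral), an antiderivative of (4 - 3*u) sin(4*u) is 3*u*cos(4*u)/4 - 3*sin(4*u)/16 - cos(4*u); evaluating from -pi to pi: ∫_{-pi}^{pi} (4 - 3*u) sin(4*u) du = (-1 + 3*pi/4) - (-3*pi/4 - 1) = 3*pi/2.
Hence Im(c_{4}) = (-1/(2*pi))·(3*pi/2) = -3/4.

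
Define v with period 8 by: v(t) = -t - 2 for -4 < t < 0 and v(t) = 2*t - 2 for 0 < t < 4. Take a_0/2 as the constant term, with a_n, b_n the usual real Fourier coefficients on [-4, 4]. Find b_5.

4/(5*pi)

b_5 = 1/4 ∫_{-4}^{4} v(t) sin(5*pi*t/4) dt.
Split the integral at the breakpoints.
Integrating by parts (boundary term plus one more integral), an antiderivative of (-t - 2) sin(5*pi*t/4) is 4*t*cos(5*pi*t/4)/(5*pi) - 16*sin(5*pi*t/4)/(25*pi**2) + 8*cos(5*pi*t/4)/(5*pi); evaluating from -4 to 0: ∫_{-4}^{0} (-t - 2) sin(5*pi*t/4) dt = (8/(5*pi)) - (8/(5*pi)) = 0.
Integrating by parts (boundary term plus one more integral), an antiderivative of (2*t - 2) sin(5*pi*t/4) is -8*t*cos(5*pi*t/4)/(5*pi) + 32*sin(5*pi*t/4)/(25*pi**2) + 8*cos(5*pi*t/4)/(5*pi); evaluating from 0 to 4: ∫_{0}^{4} (2*t - 2) sin(5*pi*t/4) dt = (24/(5*pi)) - (8/(5*pi)) = 16/(5*pi).
Summing the pieces and multiplying by (1/4) gives b_5 = 4/(5*pi).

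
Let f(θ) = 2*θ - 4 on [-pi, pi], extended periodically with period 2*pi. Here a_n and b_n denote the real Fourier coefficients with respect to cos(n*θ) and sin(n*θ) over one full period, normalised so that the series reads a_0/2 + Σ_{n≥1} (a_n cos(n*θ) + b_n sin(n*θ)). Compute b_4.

b_4 = 1/pi ∫_{-pi}^{pi} f(θ) sin(4*θ) dθ.
Integrating by parts (boundary term plus one more integral), an antiderivative of (2*θ - 4) sin(4*θ) is -θ*cos(4*θ)/2 + sin(4*θ)/8 + cos(4*θ); evaluating from -pi to pi: ∫_{-pi}^{pi} (2*θ - 4) sin(4*θ) dθ = (1 - pi/2) - (1 + pi/2) = -pi.
Hence b_4 = (1/pi)·(-pi) = -1.

-1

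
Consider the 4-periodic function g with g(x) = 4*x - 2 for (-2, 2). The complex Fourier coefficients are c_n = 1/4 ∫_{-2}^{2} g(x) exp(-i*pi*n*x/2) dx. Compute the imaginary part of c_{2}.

4/pi

Since g is real-valued, Im(c_{2}) = -1/4 ∫_{-2}^{2} g(x) sin(pi*x) dx = -b_{2}/2.
Integrating by parts (boundary term plus one more integral), an antiderivative of (4*x - 2) sin(pi*x) is -4*x*cos(pi*x)/pi + 4*sin(pi*x)/pi**2 + 2*cos(pi*x)/pi; evaluating from -2 to 2: ∫_{-2}^{2} (4*x - 2) sin(pi*x) dx = (-6/pi) - (10/pi) = -16/pi.
Hence Im(c_{2}) = (-1/4)·(-16/pi) = 4/pi.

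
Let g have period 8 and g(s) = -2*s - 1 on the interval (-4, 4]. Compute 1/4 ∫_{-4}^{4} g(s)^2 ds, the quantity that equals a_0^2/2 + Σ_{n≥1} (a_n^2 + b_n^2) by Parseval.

1/4 ∫_{-4}^{4} g(s)^2 ds = 1/4 · (536/3) = 134/3.

134/3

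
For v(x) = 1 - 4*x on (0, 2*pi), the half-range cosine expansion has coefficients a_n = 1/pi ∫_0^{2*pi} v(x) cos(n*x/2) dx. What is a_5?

32/(25*pi)

a_5 = 1/pi ∫_0^{2*pi} (1 - 4*x) cos(5*x/2) dx.
Integrating by parts (boundary term plus one more integral), an antiderivative of (1 - 4*x) cos(5*x/2) is -8*x*sin(5*x/2)/5 + 2*sin(5*x/2)/5 - 16*cos(5*x/2)/25; evaluating from 0 to 2*pi: ∫_{0}^{2*pi} (1 - 4*x) cos(5*x/2) dx = (16/25) - (-16/25) = 32/25.
Hence a_5 = (1/pi)·(32/25) = 32/(25*pi).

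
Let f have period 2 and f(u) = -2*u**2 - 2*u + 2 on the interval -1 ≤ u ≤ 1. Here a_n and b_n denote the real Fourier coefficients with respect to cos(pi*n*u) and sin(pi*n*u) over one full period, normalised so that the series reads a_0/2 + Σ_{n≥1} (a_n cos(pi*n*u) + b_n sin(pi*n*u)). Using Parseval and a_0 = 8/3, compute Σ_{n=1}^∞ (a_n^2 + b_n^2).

Parseval: a_0^2/2 + Σ_{n≥1} (a_n^2+b_n^2) = ∫_{-1}^{1} f(u)^2 du = 104/15.
Subtract a_0^2/2 = 32/9: Σ (a_n^2+b_n^2) = 152/45.

152/45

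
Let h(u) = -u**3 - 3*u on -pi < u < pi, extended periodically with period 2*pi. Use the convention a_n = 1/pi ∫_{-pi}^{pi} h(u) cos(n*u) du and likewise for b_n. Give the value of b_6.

b_6 = 1/pi ∫_{-pi}^{pi} h(u) sin(6*u) du.
h is odd and sin(6*u) is odd, so the integrand is even and b_6 = 2/pi ∫_0^{pi} h(u) sin(6*u) du.
Integrating by parts three times (tabular method), an antiderivative of (-u**3 - 3*u) sin(6*u) is u**3*cos(6*u)/6 - u**2*sin(6*u)/12 + 17*u*cos(6*u)/36 - 17*sin(6*u)/216; evaluating from 0 to pi: ∫_{0}^{pi} (-u**3 - 3*u) sin(6*u) du = (pi*(17 + 6*pi**2)/36) - (0) = pi*(17 + 6*pi**2)/36.
Hence b_6 = (2/pi)·(pi*(17 + 6*pi**2)/36) = 17/18 + pi**2/3.

17/18 + pi**2/3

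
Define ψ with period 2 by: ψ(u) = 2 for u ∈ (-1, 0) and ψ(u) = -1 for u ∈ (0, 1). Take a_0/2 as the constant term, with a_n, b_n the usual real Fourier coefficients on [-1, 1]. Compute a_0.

a_0 = ∫_{-1}^{1} ψ(u) du = 1.

1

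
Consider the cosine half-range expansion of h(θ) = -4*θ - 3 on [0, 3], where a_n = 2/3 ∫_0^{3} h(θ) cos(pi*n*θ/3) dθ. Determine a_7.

a_7 = 2/3 ∫_0^{3} (-4*θ - 3) cos(7*pi*θ/3) dθ.
Integrating by parts (boundary term plus one more integral), an antiderivative of (-4*θ - 3) cos(7*pi*θ/3) is -12*θ*sin(7*pi*θ/3)/(7*pi) - 9*sin(7*pi*θ/3)/(7*pi) - 36*cos(7*pi*θ/3)/(49*pi**2); evaluating from 0 to 3: ∫_{0}^{3} (-4*θ - 3) cos(7*pi*θ/3) dθ = (36/(49*pi**2)) - (-36/(49*pi**2)) = 72/(49*pi**2).
Hence a_7 = (2/3)·(72/(49*pi**2)) = 48/(49*pi**2).

48/(49*pi**2)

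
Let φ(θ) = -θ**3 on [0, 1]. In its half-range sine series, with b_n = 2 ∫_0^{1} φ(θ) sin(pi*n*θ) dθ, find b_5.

b_5 = 2 ∫_0^{1} (-θ**3) sin(5*pi*θ) dθ.
Integrating by parts three times (tabular method), an antiderivative of (-θ**3) sin(5*pi*θ) is θ**3*cos(5*pi*θ)/(5*pi) - 3*θ**2*sin(5*pi*θ)/(25*pi**2) - 6*θ*cos(5*pi*θ)/(125*pi**3) + 6*sin(5*pi*θ)/(625*pi**4); evaluating from 0 to 1: ∫_{0}^{1} (-θ**3) sin(5*pi*θ) dθ = ((6 - 25*pi**2)/(125*pi**3)) - (0) = (6 - 25*pi**2)/(125*pi**3).
Hence b_5 = 2·((6 - 25*pi**2)/(125*pi**3)) = 2*(6 - 25*pi**2)/(125*pi**3).

2*(6 - 25*pi**2)/(125*pi**3)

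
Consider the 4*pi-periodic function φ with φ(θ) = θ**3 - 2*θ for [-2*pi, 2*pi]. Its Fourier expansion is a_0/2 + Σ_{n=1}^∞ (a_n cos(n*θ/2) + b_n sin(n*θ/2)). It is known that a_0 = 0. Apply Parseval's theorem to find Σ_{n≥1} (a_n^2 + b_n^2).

Parseval: a_0^2/2 + Σ_{n≥1} (a_n^2+b_n^2) = (1/(2*pi)) ∫_{-2*pi}^{2*pi} φ(θ)^2 dθ = 32*pi**2*(-84*pi**2 + 35 + 60*pi**4)/105.
Subtract a_0^2/2 = 0: Σ (a_n^2+b_n^2) = 32*pi**2*(-84*pi**2 + 35 + 60*pi**4)/105.

32*pi**2*(-84*pi**2 + 35 + 60*pi**4)/105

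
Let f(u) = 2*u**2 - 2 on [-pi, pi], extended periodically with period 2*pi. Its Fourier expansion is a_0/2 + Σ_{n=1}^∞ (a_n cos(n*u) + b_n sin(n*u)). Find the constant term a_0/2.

-2 + 2*pi**2/3

a_0 = 1/pi ∫_{-pi}^{pi} f(u) du = 1/pi · (4*pi*(-3 + pi**2)/3) = -4 + 4*pi**2/3.
So the constant term a_0/2 = -2 + 2*pi**2/3.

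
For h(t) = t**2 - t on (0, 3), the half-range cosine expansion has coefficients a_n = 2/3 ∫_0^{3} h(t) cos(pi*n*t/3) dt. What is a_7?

a_7 = 2/3 ∫_0^{3} (t**2 - t) cos(7*pi*t/3) dt.
Integrating by parts twice (tabular method), an antiderivative of (t**2 - t) cos(7*pi*t/3) is 3*t**2*sin(7*pi*t/3)/(7*pi) - 3*t*sin(7*pi*t/3)/(7*pi) + 18*t*cos(7*pi*t/3)/(49*pi**2) - 54*sin(7*pi*t/3)/(343*pi**3) - 9*cos(7*pi*t/3)/(49*pi**2); evaluating from 0 to 3: ∫_{0}^{3} (t**2 - t) cos(7*pi*t/3) dt = (-45/(49*pi**2)) - (-9/(49*pi**2)) = -36/(49*pi**2).
Hence a_7 = (2/3)·(-36/(49*pi**2)) = -24/(49*pi**2).

-24/(49*pi**2)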